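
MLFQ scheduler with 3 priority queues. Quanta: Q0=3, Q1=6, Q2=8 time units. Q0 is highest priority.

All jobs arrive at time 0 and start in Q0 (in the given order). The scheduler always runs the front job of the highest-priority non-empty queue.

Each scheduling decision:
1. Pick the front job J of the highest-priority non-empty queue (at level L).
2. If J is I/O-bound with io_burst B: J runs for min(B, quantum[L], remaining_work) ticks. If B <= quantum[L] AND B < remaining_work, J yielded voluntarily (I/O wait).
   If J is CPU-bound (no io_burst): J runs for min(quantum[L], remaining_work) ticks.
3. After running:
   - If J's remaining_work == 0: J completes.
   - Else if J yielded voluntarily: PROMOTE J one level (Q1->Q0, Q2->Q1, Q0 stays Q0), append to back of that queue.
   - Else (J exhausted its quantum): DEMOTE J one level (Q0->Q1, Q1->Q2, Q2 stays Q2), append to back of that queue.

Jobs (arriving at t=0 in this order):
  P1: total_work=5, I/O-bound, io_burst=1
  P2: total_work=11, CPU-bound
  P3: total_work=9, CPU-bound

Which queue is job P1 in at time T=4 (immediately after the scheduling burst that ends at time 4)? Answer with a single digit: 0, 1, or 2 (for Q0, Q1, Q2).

t=0-1: P1@Q0 runs 1, rem=4, I/O yield, promote→Q0. Q0=[P2,P3,P1] Q1=[] Q2=[]
t=1-4: P2@Q0 runs 3, rem=8, quantum used, demote→Q1. Q0=[P3,P1] Q1=[P2] Q2=[]
t=4-7: P3@Q0 runs 3, rem=6, quantum used, demote→Q1. Q0=[P1] Q1=[P2,P3] Q2=[]
t=7-8: P1@Q0 runs 1, rem=3, I/O yield, promote→Q0. Q0=[P1] Q1=[P2,P3] Q2=[]
t=8-9: P1@Q0 runs 1, rem=2, I/O yield, promote→Q0. Q0=[P1] Q1=[P2,P3] Q2=[]
t=9-10: P1@Q0 runs 1, rem=1, I/O yield, promote→Q0. Q0=[P1] Q1=[P2,P3] Q2=[]
t=10-11: P1@Q0 runs 1, rem=0, completes. Q0=[] Q1=[P2,P3] Q2=[]
t=11-17: P2@Q1 runs 6, rem=2, quantum used, demote→Q2. Q0=[] Q1=[P3] Q2=[P2]
t=17-23: P3@Q1 runs 6, rem=0, completes. Q0=[] Q1=[] Q2=[P2]
t=23-25: P2@Q2 runs 2, rem=0, completes. Q0=[] Q1=[] Q2=[]

Answer: 0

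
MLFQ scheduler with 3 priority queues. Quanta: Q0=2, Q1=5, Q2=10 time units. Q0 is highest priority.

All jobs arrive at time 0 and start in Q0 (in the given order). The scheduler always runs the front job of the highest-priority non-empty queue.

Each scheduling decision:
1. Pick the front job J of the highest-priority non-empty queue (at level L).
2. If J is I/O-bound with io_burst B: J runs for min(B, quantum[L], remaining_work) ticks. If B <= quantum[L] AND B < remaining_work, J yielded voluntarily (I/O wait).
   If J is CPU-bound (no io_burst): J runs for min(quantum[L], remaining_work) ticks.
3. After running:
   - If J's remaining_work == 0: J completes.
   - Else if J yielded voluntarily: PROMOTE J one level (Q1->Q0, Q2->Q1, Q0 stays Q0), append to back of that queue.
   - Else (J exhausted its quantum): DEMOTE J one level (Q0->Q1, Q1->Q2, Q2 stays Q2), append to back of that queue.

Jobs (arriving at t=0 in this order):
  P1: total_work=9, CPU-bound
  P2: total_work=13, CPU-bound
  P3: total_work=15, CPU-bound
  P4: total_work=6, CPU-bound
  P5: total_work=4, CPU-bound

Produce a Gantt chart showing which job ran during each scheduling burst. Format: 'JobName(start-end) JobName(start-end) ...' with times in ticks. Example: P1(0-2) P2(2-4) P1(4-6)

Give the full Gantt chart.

t=0-2: P1@Q0 runs 2, rem=7, quantum used, demote→Q1. Q0=[P2,P3,P4,P5] Q1=[P1] Q2=[]
t=2-4: P2@Q0 runs 2, rem=11, quantum used, demote→Q1. Q0=[P3,P4,P5] Q1=[P1,P2] Q2=[]
t=4-6: P3@Q0 runs 2, rem=13, quantum used, demote→Q1. Q0=[P4,P5] Q1=[P1,P2,P3] Q2=[]
t=6-8: P4@Q0 runs 2, rem=4, quantum used, demote→Q1. Q0=[P5] Q1=[P1,P2,P3,P4] Q2=[]
t=8-10: P5@Q0 runs 2, rem=2, quantum used, demote→Q1. Q0=[] Q1=[P1,P2,P3,P4,P5] Q2=[]
t=10-15: P1@Q1 runs 5, rem=2, quantum used, demote→Q2. Q0=[] Q1=[P2,P3,P4,P5] Q2=[P1]
t=15-20: P2@Q1 runs 5, rem=6, quantum used, demote→Q2. Q0=[] Q1=[P3,P4,P5] Q2=[P1,P2]
t=20-25: P3@Q1 runs 5, rem=8, quantum used, demote→Q2. Q0=[] Q1=[P4,P5] Q2=[P1,P2,P3]
t=25-29: P4@Q1 runs 4, rem=0, completes. Q0=[] Q1=[P5] Q2=[P1,P2,P3]
t=29-31: P5@Q1 runs 2, rem=0, completes. Q0=[] Q1=[] Q2=[P1,P2,P3]
t=31-33: P1@Q2 runs 2, rem=0, completes. Q0=[] Q1=[] Q2=[P2,P3]
t=33-39: P2@Q2 runs 6, rem=0, completes. Q0=[] Q1=[] Q2=[P3]
t=39-47: P3@Q2 runs 8, rem=0, completes. Q0=[] Q1=[] Q2=[]

Answer: P1(0-2) P2(2-4) P3(4-6) P4(6-8) P5(8-10) P1(10-15) P2(15-20) P3(20-25) P4(25-29) P5(29-31) P1(31-33) P2(33-39) P3(39-47)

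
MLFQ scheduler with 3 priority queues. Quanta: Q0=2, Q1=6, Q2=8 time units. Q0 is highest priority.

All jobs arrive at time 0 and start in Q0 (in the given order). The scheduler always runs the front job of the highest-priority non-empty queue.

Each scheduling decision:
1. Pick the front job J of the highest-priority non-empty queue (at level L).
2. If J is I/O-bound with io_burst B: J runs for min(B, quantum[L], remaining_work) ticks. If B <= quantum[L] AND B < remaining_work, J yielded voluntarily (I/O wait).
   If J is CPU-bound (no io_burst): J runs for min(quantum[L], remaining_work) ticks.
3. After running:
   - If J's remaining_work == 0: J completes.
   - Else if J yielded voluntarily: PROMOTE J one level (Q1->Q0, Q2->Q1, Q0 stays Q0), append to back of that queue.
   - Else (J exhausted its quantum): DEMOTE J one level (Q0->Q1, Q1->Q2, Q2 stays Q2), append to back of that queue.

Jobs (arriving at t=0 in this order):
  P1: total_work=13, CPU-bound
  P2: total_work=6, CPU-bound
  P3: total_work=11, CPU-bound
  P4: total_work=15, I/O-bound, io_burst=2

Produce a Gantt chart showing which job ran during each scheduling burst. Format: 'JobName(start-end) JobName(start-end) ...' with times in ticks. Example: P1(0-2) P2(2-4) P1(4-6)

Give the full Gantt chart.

t=0-2: P1@Q0 runs 2, rem=11, quantum used, demote→Q1. Q0=[P2,P3,P4] Q1=[P1] Q2=[]
t=2-4: P2@Q0 runs 2, rem=4, quantum used, demote→Q1. Q0=[P3,P4] Q1=[P1,P2] Q2=[]
t=4-6: P3@Q0 runs 2, rem=9, quantum used, demote→Q1. Q0=[P4] Q1=[P1,P2,P3] Q2=[]
t=6-8: P4@Q0 runs 2, rem=13, I/O yield, promote→Q0. Q0=[P4] Q1=[P1,P2,P3] Q2=[]
t=8-10: P4@Q0 runs 2, rem=11, I/O yield, promote→Q0. Q0=[P4] Q1=[P1,P2,P3] Q2=[]
t=10-12: P4@Q0 runs 2, rem=9, I/O yield, promote→Q0. Q0=[P4] Q1=[P1,P2,P3] Q2=[]
t=12-14: P4@Q0 runs 2, rem=7, I/O yield, promote→Q0. Q0=[P4] Q1=[P1,P2,P3] Q2=[]
t=14-16: P4@Q0 runs 2, rem=5, I/O yield, promote→Q0. Q0=[P4] Q1=[P1,P2,P3] Q2=[]
t=16-18: P4@Q0 runs 2, rem=3, I/O yield, promote→Q0. Q0=[P4] Q1=[P1,P2,P3] Q2=[]
t=18-20: P4@Q0 runs 2, rem=1, I/O yield, promote→Q0. Q0=[P4] Q1=[P1,P2,P3] Q2=[]
t=20-21: P4@Q0 runs 1, rem=0, completes. Q0=[] Q1=[P1,P2,P3] Q2=[]
t=21-27: P1@Q1 runs 6, rem=5, quantum used, demote→Q2. Q0=[] Q1=[P2,P3] Q2=[P1]
t=27-31: P2@Q1 runs 4, rem=0, completes. Q0=[] Q1=[P3] Q2=[P1]
t=31-37: P3@Q1 runs 6, rem=3, quantum used, demote→Q2. Q0=[] Q1=[] Q2=[P1,P3]
t=37-42: P1@Q2 runs 5, rem=0, completes. Q0=[] Q1=[] Q2=[P3]
t=42-45: P3@Q2 runs 3, rem=0, completes. Q0=[] Q1=[] Q2=[]

Answer: P1(0-2) P2(2-4) P3(4-6) P4(6-8) P4(8-10) P4(10-12) P4(12-14) P4(14-16) P4(16-18) P4(18-20) P4(20-21) P1(21-27) P2(27-31) P3(31-37) P1(37-42) P3(42-45)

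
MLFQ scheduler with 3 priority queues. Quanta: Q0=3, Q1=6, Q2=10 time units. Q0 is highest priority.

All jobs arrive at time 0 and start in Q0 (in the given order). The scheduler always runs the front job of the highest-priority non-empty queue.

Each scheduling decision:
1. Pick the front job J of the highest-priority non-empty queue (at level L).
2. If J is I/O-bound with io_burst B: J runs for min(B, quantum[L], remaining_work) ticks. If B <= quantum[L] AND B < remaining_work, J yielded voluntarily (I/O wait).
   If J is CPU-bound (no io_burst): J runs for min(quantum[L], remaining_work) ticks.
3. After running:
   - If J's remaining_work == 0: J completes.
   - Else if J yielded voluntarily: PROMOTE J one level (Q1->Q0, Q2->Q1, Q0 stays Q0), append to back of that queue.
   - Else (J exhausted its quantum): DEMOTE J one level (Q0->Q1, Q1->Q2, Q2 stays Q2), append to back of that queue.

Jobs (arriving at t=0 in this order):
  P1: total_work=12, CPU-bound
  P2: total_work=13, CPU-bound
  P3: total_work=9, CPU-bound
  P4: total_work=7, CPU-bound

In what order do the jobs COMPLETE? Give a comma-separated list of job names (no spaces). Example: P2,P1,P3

Answer: P3,P4,P1,P2

Derivation:
t=0-3: P1@Q0 runs 3, rem=9, quantum used, demote→Q1. Q0=[P2,P3,P4] Q1=[P1] Q2=[]
t=3-6: P2@Q0 runs 3, rem=10, quantum used, demote→Q1. Q0=[P3,P4] Q1=[P1,P2] Q2=[]
t=6-9: P3@Q0 runs 3, rem=6, quantum used, demote→Q1. Q0=[P4] Q1=[P1,P2,P3] Q2=[]
t=9-12: P4@Q0 runs 3, rem=4, quantum used, demote→Q1. Q0=[] Q1=[P1,P2,P3,P4] Q2=[]
t=12-18: P1@Q1 runs 6, rem=3, quantum used, demote→Q2. Q0=[] Q1=[P2,P3,P4] Q2=[P1]
t=18-24: P2@Q1 runs 6, rem=4, quantum used, demote→Q2. Q0=[] Q1=[P3,P4] Q2=[P1,P2]
t=24-30: P3@Q1 runs 6, rem=0, completes. Q0=[] Q1=[P4] Q2=[P1,P2]
t=30-34: P4@Q1 runs 4, rem=0, completes. Q0=[] Q1=[] Q2=[P1,P2]
t=34-37: P1@Q2 runs 3, rem=0, completes. Q0=[] Q1=[] Q2=[P2]
t=37-41: P2@Q2 runs 4, rem=0, completes. Q0=[] Q1=[] Q2=[]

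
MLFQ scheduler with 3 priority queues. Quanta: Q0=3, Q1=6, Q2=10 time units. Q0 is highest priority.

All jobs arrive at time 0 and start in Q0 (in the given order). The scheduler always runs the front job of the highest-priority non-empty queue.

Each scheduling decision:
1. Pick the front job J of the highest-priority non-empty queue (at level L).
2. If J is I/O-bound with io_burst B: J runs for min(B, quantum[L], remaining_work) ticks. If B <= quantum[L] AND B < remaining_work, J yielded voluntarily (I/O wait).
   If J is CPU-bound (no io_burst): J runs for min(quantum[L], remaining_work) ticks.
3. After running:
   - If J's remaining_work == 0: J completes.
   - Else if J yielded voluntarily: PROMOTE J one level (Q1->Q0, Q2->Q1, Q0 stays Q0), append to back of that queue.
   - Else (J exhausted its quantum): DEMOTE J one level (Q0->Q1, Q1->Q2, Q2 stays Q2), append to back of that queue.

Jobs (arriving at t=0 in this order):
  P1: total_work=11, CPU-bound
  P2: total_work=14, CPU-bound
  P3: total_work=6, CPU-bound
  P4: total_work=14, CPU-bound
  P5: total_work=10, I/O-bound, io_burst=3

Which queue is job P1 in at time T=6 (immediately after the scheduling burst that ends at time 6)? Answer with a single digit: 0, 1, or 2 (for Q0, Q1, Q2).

Answer: 1

Derivation:
t=0-3: P1@Q0 runs 3, rem=8, quantum used, demote→Q1. Q0=[P2,P3,P4,P5] Q1=[P1] Q2=[]
t=3-6: P2@Q0 runs 3, rem=11, quantum used, demote→Q1. Q0=[P3,P4,P5] Q1=[P1,P2] Q2=[]
t=6-9: P3@Q0 runs 3, rem=3, quantum used, demote→Q1. Q0=[P4,P5] Q1=[P1,P2,P3] Q2=[]
t=9-12: P4@Q0 runs 3, rem=11, quantum used, demote→Q1. Q0=[P5] Q1=[P1,P2,P3,P4] Q2=[]
t=12-15: P5@Q0 runs 3, rem=7, I/O yield, promote→Q0. Q0=[P5] Q1=[P1,P2,P3,P4] Q2=[]
t=15-18: P5@Q0 runs 3, rem=4, I/O yield, promote→Q0. Q0=[P5] Q1=[P1,P2,P3,P4] Q2=[]
t=18-21: P5@Q0 runs 3, rem=1, I/O yield, promote→Q0. Q0=[P5] Q1=[P1,P2,P3,P4] Q2=[]
t=21-22: P5@Q0 runs 1, rem=0, completes. Q0=[] Q1=[P1,P2,P3,P4] Q2=[]
t=22-28: P1@Q1 runs 6, rem=2, quantum used, demote→Q2. Q0=[] Q1=[P2,P3,P4] Q2=[P1]
t=28-34: P2@Q1 runs 6, rem=5, quantum used, demote→Q2. Q0=[] Q1=[P3,P4] Q2=[P1,P2]
t=34-37: P3@Q1 runs 3, rem=0, completes. Q0=[] Q1=[P4] Q2=[P1,P2]
t=37-43: P4@Q1 runs 6, rem=5, quantum used, demote→Q2. Q0=[] Q1=[] Q2=[P1,P2,P4]
t=43-45: P1@Q2 runs 2, rem=0, completes. Q0=[] Q1=[] Q2=[P2,P4]
t=45-50: P2@Q2 runs 5, rem=0, completes. Q0=[] Q1=[] Q2=[P4]
t=50-55: P4@Q2 runs 5, rem=0, completes. Q0=[] Q1=[] Q2=[]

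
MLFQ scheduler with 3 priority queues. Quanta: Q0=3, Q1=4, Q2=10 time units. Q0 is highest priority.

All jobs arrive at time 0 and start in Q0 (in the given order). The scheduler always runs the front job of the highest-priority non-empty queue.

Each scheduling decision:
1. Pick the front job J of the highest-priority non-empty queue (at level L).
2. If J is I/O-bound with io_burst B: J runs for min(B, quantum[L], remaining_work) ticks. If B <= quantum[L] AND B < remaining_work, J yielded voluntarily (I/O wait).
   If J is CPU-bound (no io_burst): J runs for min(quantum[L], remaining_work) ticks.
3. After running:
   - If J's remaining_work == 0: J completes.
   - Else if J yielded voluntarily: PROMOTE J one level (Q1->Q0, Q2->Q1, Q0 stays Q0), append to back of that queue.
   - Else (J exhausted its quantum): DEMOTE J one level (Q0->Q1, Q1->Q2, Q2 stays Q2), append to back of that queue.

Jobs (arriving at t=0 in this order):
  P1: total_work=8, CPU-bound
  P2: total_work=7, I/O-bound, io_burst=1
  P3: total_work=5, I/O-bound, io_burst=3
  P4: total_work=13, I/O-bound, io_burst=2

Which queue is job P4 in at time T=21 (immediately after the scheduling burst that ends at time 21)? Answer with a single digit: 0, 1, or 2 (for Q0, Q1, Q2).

t=0-3: P1@Q0 runs 3, rem=5, quantum used, demote→Q1. Q0=[P2,P3,P4] Q1=[P1] Q2=[]
t=3-4: P2@Q0 runs 1, rem=6, I/O yield, promote→Q0. Q0=[P3,P4,P2] Q1=[P1] Q2=[]
t=4-7: P3@Q0 runs 3, rem=2, I/O yield, promote→Q0. Q0=[P4,P2,P3] Q1=[P1] Q2=[]
t=7-9: P4@Q0 runs 2, rem=11, I/O yield, promote→Q0. Q0=[P2,P3,P4] Q1=[P1] Q2=[]
t=9-10: P2@Q0 runs 1, rem=5, I/O yield, promote→Q0. Q0=[P3,P4,P2] Q1=[P1] Q2=[]
t=10-12: P3@Q0 runs 2, rem=0, completes. Q0=[P4,P2] Q1=[P1] Q2=[]
t=12-14: P4@Q0 runs 2, rem=9, I/O yield, promote→Q0. Q0=[P2,P4] Q1=[P1] Q2=[]
t=14-15: P2@Q0 runs 1, rem=4, I/O yield, promote→Q0. Q0=[P4,P2] Q1=[P1] Q2=[]
t=15-17: P4@Q0 runs 2, rem=7, I/O yield, promote→Q0. Q0=[P2,P4] Q1=[P1] Q2=[]
t=17-18: P2@Q0 runs 1, rem=3, I/O yield, promote→Q0. Q0=[P4,P2] Q1=[P1] Q2=[]
t=18-20: P4@Q0 runs 2, rem=5, I/O yield, promote→Q0. Q0=[P2,P4] Q1=[P1] Q2=[]
t=20-21: P2@Q0 runs 1, rem=2, I/O yield, promote→Q0. Q0=[P4,P2] Q1=[P1] Q2=[]
t=21-23: P4@Q0 runs 2, rem=3, I/O yield, promote→Q0. Q0=[P2,P4] Q1=[P1] Q2=[]
t=23-24: P2@Q0 runs 1, rem=1, I/O yield, promote→Q0. Q0=[P4,P2] Q1=[P1] Q2=[]
t=24-26: P4@Q0 runs 2, rem=1, I/O yield, promote→Q0. Q0=[P2,P4] Q1=[P1] Q2=[]
t=26-27: P2@Q0 runs 1, rem=0, completes. Q0=[P4] Q1=[P1] Q2=[]
t=27-28: P4@Q0 runs 1, rem=0, completes. Q0=[] Q1=[P1] Q2=[]
t=28-32: P1@Q1 runs 4, rem=1, quantum used, demote→Q2. Q0=[] Q1=[] Q2=[P1]
t=32-33: P1@Q2 runs 1, rem=0, completes. Q0=[] Q1=[] Q2=[]

Answer: 0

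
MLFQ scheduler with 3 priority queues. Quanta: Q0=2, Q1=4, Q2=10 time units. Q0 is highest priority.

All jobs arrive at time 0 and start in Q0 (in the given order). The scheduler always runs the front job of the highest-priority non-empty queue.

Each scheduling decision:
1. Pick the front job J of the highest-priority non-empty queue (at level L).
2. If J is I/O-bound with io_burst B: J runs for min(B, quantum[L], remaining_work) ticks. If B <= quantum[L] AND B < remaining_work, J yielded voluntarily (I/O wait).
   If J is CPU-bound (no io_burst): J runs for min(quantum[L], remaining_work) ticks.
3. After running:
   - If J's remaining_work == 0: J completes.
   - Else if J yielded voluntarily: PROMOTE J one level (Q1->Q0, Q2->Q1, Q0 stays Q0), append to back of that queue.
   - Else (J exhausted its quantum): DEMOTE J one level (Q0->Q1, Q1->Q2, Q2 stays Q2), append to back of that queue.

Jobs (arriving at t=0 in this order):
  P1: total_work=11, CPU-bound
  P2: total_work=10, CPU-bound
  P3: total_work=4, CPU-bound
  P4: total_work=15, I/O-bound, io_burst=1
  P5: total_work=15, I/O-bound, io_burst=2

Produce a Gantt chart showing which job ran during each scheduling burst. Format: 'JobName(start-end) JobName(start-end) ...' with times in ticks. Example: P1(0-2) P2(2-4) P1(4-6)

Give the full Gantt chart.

t=0-2: P1@Q0 runs 2, rem=9, quantum used, demote→Q1. Q0=[P2,P3,P4,P5] Q1=[P1] Q2=[]
t=2-4: P2@Q0 runs 2, rem=8, quantum used, demote→Q1. Q0=[P3,P4,P5] Q1=[P1,P2] Q2=[]
t=4-6: P3@Q0 runs 2, rem=2, quantum used, demote→Q1. Q0=[P4,P5] Q1=[P1,P2,P3] Q2=[]
t=6-7: P4@Q0 runs 1, rem=14, I/O yield, promote→Q0. Q0=[P5,P4] Q1=[P1,P2,P3] Q2=[]
t=7-9: P5@Q0 runs 2, rem=13, I/O yield, promote→Q0. Q0=[P4,P5] Q1=[P1,P2,P3] Q2=[]
t=9-10: P4@Q0 runs 1, rem=13, I/O yield, promote→Q0. Q0=[P5,P4] Q1=[P1,P2,P3] Q2=[]
t=10-12: P5@Q0 runs 2, rem=11, I/O yield, promote→Q0. Q0=[P4,P5] Q1=[P1,P2,P3] Q2=[]
t=12-13: P4@Q0 runs 1, rem=12, I/O yield, promote→Q0. Q0=[P5,P4] Q1=[P1,P2,P3] Q2=[]
t=13-15: P5@Q0 runs 2, rem=9, I/O yield, promote→Q0. Q0=[P4,P5] Q1=[P1,P2,P3] Q2=[]
t=15-16: P4@Q0 runs 1, rem=11, I/O yield, promote→Q0. Q0=[P5,P4] Q1=[P1,P2,P3] Q2=[]
t=16-18: P5@Q0 runs 2, rem=7, I/O yield, promote→Q0. Q0=[P4,P5] Q1=[P1,P2,P3] Q2=[]
t=18-19: P4@Q0 runs 1, rem=10, I/O yield, promote→Q0. Q0=[P5,P4] Q1=[P1,P2,P3] Q2=[]
t=19-21: P5@Q0 runs 2, rem=5, I/O yield, promote→Q0. Q0=[P4,P5] Q1=[P1,P2,P3] Q2=[]
t=21-22: P4@Q0 runs 1, rem=9, I/O yield, promote→Q0. Q0=[P5,P4] Q1=[P1,P2,P3] Q2=[]
t=22-24: P5@Q0 runs 2, rem=3, I/O yield, promote→Q0. Q0=[P4,P5] Q1=[P1,P2,P3] Q2=[]
t=24-25: P4@Q0 runs 1, rem=8, I/O yield, promote→Q0. Q0=[P5,P4] Q1=[P1,P2,P3] Q2=[]
t=25-27: P5@Q0 runs 2, rem=1, I/O yield, promote→Q0. Q0=[P4,P5] Q1=[P1,P2,P3] Q2=[]
t=27-28: P4@Q0 runs 1, rem=7, I/O yield, promote→Q0. Q0=[P5,P4] Q1=[P1,P2,P3] Q2=[]
t=28-29: P5@Q0 runs 1, rem=0, completes. Q0=[P4] Q1=[P1,P2,P3] Q2=[]
t=29-30: P4@Q0 runs 1, rem=6, I/O yield, promote→Q0. Q0=[P4] Q1=[P1,P2,P3] Q2=[]
t=30-31: P4@Q0 runs 1, rem=5, I/O yield, promote→Q0. Q0=[P4] Q1=[P1,P2,P3] Q2=[]
t=31-32: P4@Q0 runs 1, rem=4, I/O yield, promote→Q0. Q0=[P4] Q1=[P1,P2,P3] Q2=[]
t=32-33: P4@Q0 runs 1, rem=3, I/O yield, promote→Q0. Q0=[P4] Q1=[P1,P2,P3] Q2=[]
t=33-34: P4@Q0 runs 1, rem=2, I/O yield, promote→Q0. Q0=[P4] Q1=[P1,P2,P3] Q2=[]
t=34-35: P4@Q0 runs 1, rem=1, I/O yield, promote→Q0. Q0=[P4] Q1=[P1,P2,P3] Q2=[]
t=35-36: P4@Q0 runs 1, rem=0, completes. Q0=[] Q1=[P1,P2,P3] Q2=[]
t=36-40: P1@Q1 runs 4, rem=5, quantum used, demote→Q2. Q0=[] Q1=[P2,P3] Q2=[P1]
t=40-44: P2@Q1 runs 4, rem=4, quantum used, demote→Q2. Q0=[] Q1=[P3] Q2=[P1,P2]
t=44-46: P3@Q1 runs 2, rem=0, completes. Q0=[] Q1=[] Q2=[P1,P2]
t=46-51: P1@Q2 runs 5, rem=0, completes. Q0=[] Q1=[] Q2=[P2]
t=51-55: P2@Q2 runs 4, rem=0, completes. Q0=[] Q1=[] Q2=[]

Answer: P1(0-2) P2(2-4) P3(4-6) P4(6-7) P5(7-9) P4(9-10) P5(10-12) P4(12-13) P5(13-15) P4(15-16) P5(16-18) P4(18-19) P5(19-21) P4(21-22) P5(22-24) P4(24-25) P5(25-27) P4(27-28) P5(28-29) P4(29-30) P4(30-31) P4(31-32) P4(32-33) P4(33-34) P4(34-35) P4(35-36) P1(36-40) P2(40-44) P3(44-46) P1(46-51) P2(51-55)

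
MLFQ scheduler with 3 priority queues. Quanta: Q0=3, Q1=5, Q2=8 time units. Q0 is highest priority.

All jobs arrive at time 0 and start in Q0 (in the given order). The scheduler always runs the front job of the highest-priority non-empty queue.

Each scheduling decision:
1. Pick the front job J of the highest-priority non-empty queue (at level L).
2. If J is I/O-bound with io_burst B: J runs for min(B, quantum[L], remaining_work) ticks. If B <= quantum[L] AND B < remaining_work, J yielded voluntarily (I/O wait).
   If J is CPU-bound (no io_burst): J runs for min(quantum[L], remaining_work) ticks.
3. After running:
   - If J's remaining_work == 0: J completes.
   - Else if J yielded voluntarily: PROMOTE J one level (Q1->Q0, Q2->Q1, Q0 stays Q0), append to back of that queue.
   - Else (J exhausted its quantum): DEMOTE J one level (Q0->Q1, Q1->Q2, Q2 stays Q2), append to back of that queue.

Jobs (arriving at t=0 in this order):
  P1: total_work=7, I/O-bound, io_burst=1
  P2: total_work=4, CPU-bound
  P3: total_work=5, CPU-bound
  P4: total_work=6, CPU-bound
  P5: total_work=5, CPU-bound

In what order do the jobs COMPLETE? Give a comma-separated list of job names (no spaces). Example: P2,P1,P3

Answer: P1,P2,P3,P4,P5

Derivation:
t=0-1: P1@Q0 runs 1, rem=6, I/O yield, promote→Q0. Q0=[P2,P3,P4,P5,P1] Q1=[] Q2=[]
t=1-4: P2@Q0 runs 3, rem=1, quantum used, demote→Q1. Q0=[P3,P4,P5,P1] Q1=[P2] Q2=[]
t=4-7: P3@Q0 runs 3, rem=2, quantum used, demote→Q1. Q0=[P4,P5,P1] Q1=[P2,P3] Q2=[]
t=7-10: P4@Q0 runs 3, rem=3, quantum used, demote→Q1. Q0=[P5,P1] Q1=[P2,P3,P4] Q2=[]
t=10-13: P5@Q0 runs 3, rem=2, quantum used, demote→Q1. Q0=[P1] Q1=[P2,P3,P4,P5] Q2=[]
t=13-14: P1@Q0 runs 1, rem=5, I/O yield, promote→Q0. Q0=[P1] Q1=[P2,P3,P4,P5] Q2=[]
t=14-15: P1@Q0 runs 1, rem=4, I/O yield, promote→Q0. Q0=[P1] Q1=[P2,P3,P4,P5] Q2=[]
t=15-16: P1@Q0 runs 1, rem=3, I/O yield, promote→Q0. Q0=[P1] Q1=[P2,P3,P4,P5] Q2=[]
t=16-17: P1@Q0 runs 1, rem=2, I/O yield, promote→Q0. Q0=[P1] Q1=[P2,P3,P4,P5] Q2=[]
t=17-18: P1@Q0 runs 1, rem=1, I/O yield, promote→Q0. Q0=[P1] Q1=[P2,P3,P4,P5] Q2=[]
t=18-19: P1@Q0 runs 1, rem=0, completes. Q0=[] Q1=[P2,P3,P4,P5] Q2=[]
t=19-20: P2@Q1 runs 1, rem=0, completes. Q0=[] Q1=[P3,P4,P5] Q2=[]
t=20-22: P3@Q1 runs 2, rem=0, completes. Q0=[] Q1=[P4,P5] Q2=[]
t=22-25: P4@Q1 runs 3, rem=0, completes. Q0=[] Q1=[P5] Q2=[]
t=25-27: P5@Q1 runs 2, rem=0, completes. Q0=[] Q1=[] Q2=[]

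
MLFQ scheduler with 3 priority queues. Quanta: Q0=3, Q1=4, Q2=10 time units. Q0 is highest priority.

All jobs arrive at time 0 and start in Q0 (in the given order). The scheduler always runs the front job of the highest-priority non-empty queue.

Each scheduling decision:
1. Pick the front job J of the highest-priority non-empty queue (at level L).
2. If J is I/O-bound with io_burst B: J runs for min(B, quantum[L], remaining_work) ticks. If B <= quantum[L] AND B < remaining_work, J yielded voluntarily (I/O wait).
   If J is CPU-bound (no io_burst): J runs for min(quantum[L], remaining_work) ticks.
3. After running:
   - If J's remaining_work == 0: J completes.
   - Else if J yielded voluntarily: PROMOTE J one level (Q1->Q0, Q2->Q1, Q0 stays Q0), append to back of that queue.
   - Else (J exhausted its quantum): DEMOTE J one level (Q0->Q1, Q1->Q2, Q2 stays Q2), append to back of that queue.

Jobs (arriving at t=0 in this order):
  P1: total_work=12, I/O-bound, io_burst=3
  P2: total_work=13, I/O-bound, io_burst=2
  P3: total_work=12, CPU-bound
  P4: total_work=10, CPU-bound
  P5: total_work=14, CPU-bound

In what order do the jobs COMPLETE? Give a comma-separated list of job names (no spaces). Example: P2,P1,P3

t=0-3: P1@Q0 runs 3, rem=9, I/O yield, promote→Q0. Q0=[P2,P3,P4,P5,P1] Q1=[] Q2=[]
t=3-5: P2@Q0 runs 2, rem=11, I/O yield, promote→Q0. Q0=[P3,P4,P5,P1,P2] Q1=[] Q2=[]
t=5-8: P3@Q0 runs 3, rem=9, quantum used, demote→Q1. Q0=[P4,P5,P1,P2] Q1=[P3] Q2=[]
t=8-11: P4@Q0 runs 3, rem=7, quantum used, demote→Q1. Q0=[P5,P1,P2] Q1=[P3,P4] Q2=[]
t=11-14: P5@Q0 runs 3, rem=11, quantum used, demote→Q1. Q0=[P1,P2] Q1=[P3,P4,P5] Q2=[]
t=14-17: P1@Q0 runs 3, rem=6, I/O yield, promote→Q0. Q0=[P2,P1] Q1=[P3,P4,P5] Q2=[]
t=17-19: P2@Q0 runs 2, rem=9, I/O yield, promote→Q0. Q0=[P1,P2] Q1=[P3,P4,P5] Q2=[]
t=19-22: P1@Q0 runs 3, rem=3, I/O yield, promote→Q0. Q0=[P2,P1] Q1=[P3,P4,P5] Q2=[]
t=22-24: P2@Q0 runs 2, rem=7, I/O yield, promote→Q0. Q0=[P1,P2] Q1=[P3,P4,P5] Q2=[]
t=24-27: P1@Q0 runs 3, rem=0, completes. Q0=[P2] Q1=[P3,P4,P5] Q2=[]
t=27-29: P2@Q0 runs 2, rem=5, I/O yield, promote→Q0. Q0=[P2] Q1=[P3,P4,P5] Q2=[]
t=29-31: P2@Q0 runs 2, rem=3, I/O yield, promote→Q0. Q0=[P2] Q1=[P3,P4,P5] Q2=[]
t=31-33: P2@Q0 runs 2, rem=1, I/O yield, promote→Q0. Q0=[P2] Q1=[P3,P4,P5] Q2=[]
t=33-34: P2@Q0 runs 1, rem=0, completes. Q0=[] Q1=[P3,P4,P5] Q2=[]
t=34-38: P3@Q1 runs 4, rem=5, quantum used, demote→Q2. Q0=[] Q1=[P4,P5] Q2=[P3]
t=38-42: P4@Q1 runs 4, rem=3, quantum used, demote→Q2. Q0=[] Q1=[P5] Q2=[P3,P4]
t=42-46: P5@Q1 runs 4, rem=7, quantum used, demote→Q2. Q0=[] Q1=[] Q2=[P3,P4,P5]
t=46-51: P3@Q2 runs 5, rem=0, completes. Q0=[] Q1=[] Q2=[P4,P5]
t=51-54: P4@Q2 runs 3, rem=0, completes. Q0=[] Q1=[] Q2=[P5]
t=54-61: P5@Q2 runs 7, rem=0, completes. Q0=[] Q1=[] Q2=[]

Answer: P1,P2,P3,P4,P5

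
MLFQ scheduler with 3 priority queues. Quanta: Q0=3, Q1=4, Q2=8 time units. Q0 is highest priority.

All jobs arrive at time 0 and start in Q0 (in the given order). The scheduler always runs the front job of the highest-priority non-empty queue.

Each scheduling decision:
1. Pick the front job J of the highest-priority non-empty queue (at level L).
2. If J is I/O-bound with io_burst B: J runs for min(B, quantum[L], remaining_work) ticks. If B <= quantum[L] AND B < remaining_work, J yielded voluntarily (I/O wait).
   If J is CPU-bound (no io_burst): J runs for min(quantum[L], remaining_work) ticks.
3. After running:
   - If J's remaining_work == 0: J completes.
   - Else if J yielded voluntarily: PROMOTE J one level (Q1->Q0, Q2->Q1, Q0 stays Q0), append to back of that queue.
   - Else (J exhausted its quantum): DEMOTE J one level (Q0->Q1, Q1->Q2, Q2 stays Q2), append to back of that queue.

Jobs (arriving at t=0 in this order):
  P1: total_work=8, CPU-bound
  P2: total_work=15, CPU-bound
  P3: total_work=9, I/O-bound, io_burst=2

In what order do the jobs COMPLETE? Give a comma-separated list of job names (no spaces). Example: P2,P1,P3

Answer: P3,P1,P2

Derivation:
t=0-3: P1@Q0 runs 3, rem=5, quantum used, demote→Q1. Q0=[P2,P3] Q1=[P1] Q2=[]
t=3-6: P2@Q0 runs 3, rem=12, quantum used, demote→Q1. Q0=[P3] Q1=[P1,P2] Q2=[]
t=6-8: P3@Q0 runs 2, rem=7, I/O yield, promote→Q0. Q0=[P3] Q1=[P1,P2] Q2=[]
t=8-10: P3@Q0 runs 2, rem=5, I/O yield, promote→Q0. Q0=[P3] Q1=[P1,P2] Q2=[]
t=10-12: P3@Q0 runs 2, rem=3, I/O yield, promote→Q0. Q0=[P3] Q1=[P1,P2] Q2=[]
t=12-14: P3@Q0 runs 2, rem=1, I/O yield, promote→Q0. Q0=[P3] Q1=[P1,P2] Q2=[]
t=14-15: P3@Q0 runs 1, rem=0, completes. Q0=[] Q1=[P1,P2] Q2=[]
t=15-19: P1@Q1 runs 4, rem=1, quantum used, demote→Q2. Q0=[] Q1=[P2] Q2=[P1]
t=19-23: P2@Q1 runs 4, rem=8, quantum used, demote→Q2. Q0=[] Q1=[] Q2=[P1,P2]
t=23-24: P1@Q2 runs 1, rem=0, completes. Q0=[] Q1=[] Q2=[P2]
t=24-32: P2@Q2 runs 8, rem=0, completes. Q0=[] Q1=[] Q2=[]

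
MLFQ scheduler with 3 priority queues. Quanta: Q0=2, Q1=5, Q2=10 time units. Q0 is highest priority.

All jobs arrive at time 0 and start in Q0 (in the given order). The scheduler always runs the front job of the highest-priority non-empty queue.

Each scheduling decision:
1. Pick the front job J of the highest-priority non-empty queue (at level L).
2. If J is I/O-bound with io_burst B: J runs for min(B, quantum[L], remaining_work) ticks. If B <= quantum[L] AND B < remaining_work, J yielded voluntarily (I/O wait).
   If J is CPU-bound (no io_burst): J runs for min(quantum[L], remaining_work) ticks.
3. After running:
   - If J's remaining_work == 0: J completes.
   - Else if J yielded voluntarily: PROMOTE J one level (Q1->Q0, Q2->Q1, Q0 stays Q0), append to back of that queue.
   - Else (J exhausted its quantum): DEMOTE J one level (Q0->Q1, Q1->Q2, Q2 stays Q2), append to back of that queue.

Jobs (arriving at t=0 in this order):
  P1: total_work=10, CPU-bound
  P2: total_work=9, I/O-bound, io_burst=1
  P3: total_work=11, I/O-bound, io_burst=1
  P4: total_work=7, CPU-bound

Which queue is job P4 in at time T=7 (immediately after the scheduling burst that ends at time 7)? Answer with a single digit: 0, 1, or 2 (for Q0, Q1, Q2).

Answer: 1

Derivation:
t=0-2: P1@Q0 runs 2, rem=8, quantum used, demote→Q1. Q0=[P2,P3,P4] Q1=[P1] Q2=[]
t=2-3: P2@Q0 runs 1, rem=8, I/O yield, promote→Q0. Q0=[P3,P4,P2] Q1=[P1] Q2=[]
t=3-4: P3@Q0 runs 1, rem=10, I/O yield, promote→Q0. Q0=[P4,P2,P3] Q1=[P1] Q2=[]
t=4-6: P4@Q0 runs 2, rem=5, quantum used, demote→Q1. Q0=[P2,P3] Q1=[P1,P4] Q2=[]
t=6-7: P2@Q0 runs 1, rem=7, I/O yield, promote→Q0. Q0=[P3,P2] Q1=[P1,P4] Q2=[]
t=7-8: P3@Q0 runs 1, rem=9, I/O yield, promote→Q0. Q0=[P2,P3] Q1=[P1,P4] Q2=[]
t=8-9: P2@Q0 runs 1, rem=6, I/O yield, promote→Q0. Q0=[P3,P2] Q1=[P1,P4] Q2=[]
t=9-10: P3@Q0 runs 1, rem=8, I/O yield, promote→Q0. Q0=[P2,P3] Q1=[P1,P4] Q2=[]
t=10-11: P2@Q0 runs 1, rem=5, I/O yield, promote→Q0. Q0=[P3,P2] Q1=[P1,P4] Q2=[]
t=11-12: P3@Q0 runs 1, rem=7, I/O yield, promote→Q0. Q0=[P2,P3] Q1=[P1,P4] Q2=[]
t=12-13: P2@Q0 runs 1, rem=4, I/O yield, promote→Q0. Q0=[P3,P2] Q1=[P1,P4] Q2=[]
t=13-14: P3@Q0 runs 1, rem=6, I/O yield, promote→Q0. Q0=[P2,P3] Q1=[P1,P4] Q2=[]
t=14-15: P2@Q0 runs 1, rem=3, I/O yield, promote→Q0. Q0=[P3,P2] Q1=[P1,P4] Q2=[]
t=15-16: P3@Q0 runs 1, rem=5, I/O yield, promote→Q0. Q0=[P2,P3] Q1=[P1,P4] Q2=[]
t=16-17: P2@Q0 runs 1, rem=2, I/O yield, promote→Q0. Q0=[P3,P2] Q1=[P1,P4] Q2=[]
t=17-18: P3@Q0 runs 1, rem=4, I/O yield, promote→Q0. Q0=[P2,P3] Q1=[P1,P4] Q2=[]
t=18-19: P2@Q0 runs 1, rem=1, I/O yield, promote→Q0. Q0=[P3,P2] Q1=[P1,P4] Q2=[]
t=19-20: P3@Q0 runs 1, rem=3, I/O yield, promote→Q0. Q0=[P2,P3] Q1=[P1,P4] Q2=[]
t=20-21: P2@Q0 runs 1, rem=0, completes. Q0=[P3] Q1=[P1,P4] Q2=[]
t=21-22: P3@Q0 runs 1, rem=2, I/O yield, promote→Q0. Q0=[P3] Q1=[P1,P4] Q2=[]
t=22-23: P3@Q0 runs 1, rem=1, I/O yield, promote→Q0. Q0=[P3] Q1=[P1,P4] Q2=[]
t=23-24: P3@Q0 runs 1, rem=0, completes. Q0=[] Q1=[P1,P4] Q2=[]
t=24-29: P1@Q1 runs 5, rem=3, quantum used, demote→Q2. Q0=[] Q1=[P4] Q2=[P1]
t=29-34: P4@Q1 runs 5, rem=0, completes. Q0=[] Q1=[] Q2=[P1]
t=34-37: P1@Q2 runs 3, rem=0, completes. Q0=[] Q1=[] Q2=[]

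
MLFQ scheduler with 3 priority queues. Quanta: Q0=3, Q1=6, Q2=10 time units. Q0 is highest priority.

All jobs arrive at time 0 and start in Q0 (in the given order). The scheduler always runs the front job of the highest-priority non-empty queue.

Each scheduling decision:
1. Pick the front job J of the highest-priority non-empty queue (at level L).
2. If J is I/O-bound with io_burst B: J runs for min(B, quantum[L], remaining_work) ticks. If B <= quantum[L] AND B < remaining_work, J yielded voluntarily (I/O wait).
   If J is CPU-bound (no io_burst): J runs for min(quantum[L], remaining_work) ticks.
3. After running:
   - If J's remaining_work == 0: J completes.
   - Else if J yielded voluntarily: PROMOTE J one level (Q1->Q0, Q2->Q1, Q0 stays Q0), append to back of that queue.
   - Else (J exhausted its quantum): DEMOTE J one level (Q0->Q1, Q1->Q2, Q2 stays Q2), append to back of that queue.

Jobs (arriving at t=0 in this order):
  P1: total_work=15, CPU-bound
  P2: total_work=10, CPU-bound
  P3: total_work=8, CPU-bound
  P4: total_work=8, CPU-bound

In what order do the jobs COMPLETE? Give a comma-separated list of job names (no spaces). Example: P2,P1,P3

t=0-3: P1@Q0 runs 3, rem=12, quantum used, demote→Q1. Q0=[P2,P3,P4] Q1=[P1] Q2=[]
t=3-6: P2@Q0 runs 3, rem=7, quantum used, demote→Q1. Q0=[P3,P4] Q1=[P1,P2] Q2=[]
t=6-9: P3@Q0 runs 3, rem=5, quantum used, demote→Q1. Q0=[P4] Q1=[P1,P2,P3] Q2=[]
t=9-12: P4@Q0 runs 3, rem=5, quantum used, demote→Q1. Q0=[] Q1=[P1,P2,P3,P4] Q2=[]
t=12-18: P1@Q1 runs 6, rem=6, quantum used, demote→Q2. Q0=[] Q1=[P2,P3,P4] Q2=[P1]
t=18-24: P2@Q1 runs 6, rem=1, quantum used, demote→Q2. Q0=[] Q1=[P3,P4] Q2=[P1,P2]
t=24-29: P3@Q1 runs 5, rem=0, completes. Q0=[] Q1=[P4] Q2=[P1,P2]
t=29-34: P4@Q1 runs 5, rem=0, completes. Q0=[] Q1=[] Q2=[P1,P2]
t=34-40: P1@Q2 runs 6, rem=0, completes. Q0=[] Q1=[] Q2=[P2]
t=40-41: P2@Q2 runs 1, rem=0, completes. Q0=[] Q1=[] Q2=[]

Answer: P3,P4,P1,P2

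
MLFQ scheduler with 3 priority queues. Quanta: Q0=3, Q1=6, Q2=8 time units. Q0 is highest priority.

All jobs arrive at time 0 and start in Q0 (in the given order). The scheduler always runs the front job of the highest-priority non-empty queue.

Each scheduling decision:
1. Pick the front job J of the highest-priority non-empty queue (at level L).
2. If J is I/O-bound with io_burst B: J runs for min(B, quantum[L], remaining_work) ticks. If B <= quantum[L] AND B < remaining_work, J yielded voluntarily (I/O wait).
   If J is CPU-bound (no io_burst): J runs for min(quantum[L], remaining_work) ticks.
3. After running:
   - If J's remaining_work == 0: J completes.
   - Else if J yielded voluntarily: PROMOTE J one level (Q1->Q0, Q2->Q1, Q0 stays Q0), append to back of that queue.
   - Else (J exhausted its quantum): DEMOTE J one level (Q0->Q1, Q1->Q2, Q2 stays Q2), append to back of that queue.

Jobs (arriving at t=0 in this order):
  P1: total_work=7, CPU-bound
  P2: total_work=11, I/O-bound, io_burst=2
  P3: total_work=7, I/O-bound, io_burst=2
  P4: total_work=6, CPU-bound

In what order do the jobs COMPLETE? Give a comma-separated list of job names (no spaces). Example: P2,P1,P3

t=0-3: P1@Q0 runs 3, rem=4, quantum used, demote→Q1. Q0=[P2,P3,P4] Q1=[P1] Q2=[]
t=3-5: P2@Q0 runs 2, rem=9, I/O yield, promote→Q0. Q0=[P3,P4,P2] Q1=[P1] Q2=[]
t=5-7: P3@Q0 runs 2, rem=5, I/O yield, promote→Q0. Q0=[P4,P2,P3] Q1=[P1] Q2=[]
t=7-10: P4@Q0 runs 3, rem=3, quantum used, demote→Q1. Q0=[P2,P3] Q1=[P1,P4] Q2=[]
t=10-12: P2@Q0 runs 2, rem=7, I/O yield, promote→Q0. Q0=[P3,P2] Q1=[P1,P4] Q2=[]
t=12-14: P3@Q0 runs 2, rem=3, I/O yield, promote→Q0. Q0=[P2,P3] Q1=[P1,P4] Q2=[]
t=14-16: P2@Q0 runs 2, rem=5, I/O yield, promote→Q0. Q0=[P3,P2] Q1=[P1,P4] Q2=[]
t=16-18: P3@Q0 runs 2, rem=1, I/O yield, promote→Q0. Q0=[P2,P3] Q1=[P1,P4] Q2=[]
t=18-20: P2@Q0 runs 2, rem=3, I/O yield, promote→Q0. Q0=[P3,P2] Q1=[P1,P4] Q2=[]
t=20-21: P3@Q0 runs 1, rem=0, completes. Q0=[P2] Q1=[P1,P4] Q2=[]
t=21-23: P2@Q0 runs 2, rem=1, I/O yield, promote→Q0. Q0=[P2] Q1=[P1,P4] Q2=[]
t=23-24: P2@Q0 runs 1, rem=0, completes. Q0=[] Q1=[P1,P4] Q2=[]
t=24-28: P1@Q1 runs 4, rem=0, completes. Q0=[] Q1=[P4] Q2=[]
t=28-31: P4@Q1 runs 3, rem=0, completes. Q0=[] Q1=[] Q2=[]

Answer: P3,P2,P1,P4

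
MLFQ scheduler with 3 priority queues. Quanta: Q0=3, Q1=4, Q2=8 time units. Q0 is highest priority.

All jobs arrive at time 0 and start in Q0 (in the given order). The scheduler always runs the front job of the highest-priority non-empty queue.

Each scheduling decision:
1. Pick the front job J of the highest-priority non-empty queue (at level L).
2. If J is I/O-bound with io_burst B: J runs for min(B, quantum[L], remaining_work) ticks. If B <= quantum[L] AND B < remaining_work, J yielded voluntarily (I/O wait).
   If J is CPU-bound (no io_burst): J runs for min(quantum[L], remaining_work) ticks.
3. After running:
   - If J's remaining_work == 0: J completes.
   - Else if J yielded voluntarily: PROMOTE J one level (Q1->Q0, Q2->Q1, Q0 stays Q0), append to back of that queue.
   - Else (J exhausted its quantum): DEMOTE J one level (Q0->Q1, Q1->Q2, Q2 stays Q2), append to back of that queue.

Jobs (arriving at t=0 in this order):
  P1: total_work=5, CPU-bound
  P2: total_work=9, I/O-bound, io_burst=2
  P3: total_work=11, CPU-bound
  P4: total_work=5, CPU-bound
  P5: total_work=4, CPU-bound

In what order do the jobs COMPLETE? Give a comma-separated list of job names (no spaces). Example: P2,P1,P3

t=0-3: P1@Q0 runs 3, rem=2, quantum used, demote→Q1. Q0=[P2,P3,P4,P5] Q1=[P1] Q2=[]
t=3-5: P2@Q0 runs 2, rem=7, I/O yield, promote→Q0. Q0=[P3,P4,P5,P2] Q1=[P1] Q2=[]
t=5-8: P3@Q0 runs 3, rem=8, quantum used, demote→Q1. Q0=[P4,P5,P2] Q1=[P1,P3] Q2=[]
t=8-11: P4@Q0 runs 3, rem=2, quantum used, demote→Q1. Q0=[P5,P2] Q1=[P1,P3,P4] Q2=[]
t=11-14: P5@Q0 runs 3, rem=1, quantum used, demote→Q1. Q0=[P2] Q1=[P1,P3,P4,P5] Q2=[]
t=14-16: P2@Q0 runs 2, rem=5, I/O yield, promote→Q0. Q0=[P2] Q1=[P1,P3,P4,P5] Q2=[]
t=16-18: P2@Q0 runs 2, rem=3, I/O yield, promote→Q0. Q0=[P2] Q1=[P1,P3,P4,P5] Q2=[]
t=18-20: P2@Q0 runs 2, rem=1, I/O yield, promote→Q0. Q0=[P2] Q1=[P1,P3,P4,P5] Q2=[]
t=20-21: P2@Q0 runs 1, rem=0, completes. Q0=[] Q1=[P1,P3,P4,P5] Q2=[]
t=21-23: P1@Q1 runs 2, rem=0, completes. Q0=[] Q1=[P3,P4,P5] Q2=[]
t=23-27: P3@Q1 runs 4, rem=4, quantum used, demote→Q2. Q0=[] Q1=[P4,P5] Q2=[P3]
t=27-29: P4@Q1 runs 2, rem=0, completes. Q0=[] Q1=[P5] Q2=[P3]
t=29-30: P5@Q1 runs 1, rem=0, completes. Q0=[] Q1=[] Q2=[P3]
t=30-34: P3@Q2 runs 4, rem=0, completes. Q0=[] Q1=[] Q2=[]

Answer: P2,P1,P4,P5,P3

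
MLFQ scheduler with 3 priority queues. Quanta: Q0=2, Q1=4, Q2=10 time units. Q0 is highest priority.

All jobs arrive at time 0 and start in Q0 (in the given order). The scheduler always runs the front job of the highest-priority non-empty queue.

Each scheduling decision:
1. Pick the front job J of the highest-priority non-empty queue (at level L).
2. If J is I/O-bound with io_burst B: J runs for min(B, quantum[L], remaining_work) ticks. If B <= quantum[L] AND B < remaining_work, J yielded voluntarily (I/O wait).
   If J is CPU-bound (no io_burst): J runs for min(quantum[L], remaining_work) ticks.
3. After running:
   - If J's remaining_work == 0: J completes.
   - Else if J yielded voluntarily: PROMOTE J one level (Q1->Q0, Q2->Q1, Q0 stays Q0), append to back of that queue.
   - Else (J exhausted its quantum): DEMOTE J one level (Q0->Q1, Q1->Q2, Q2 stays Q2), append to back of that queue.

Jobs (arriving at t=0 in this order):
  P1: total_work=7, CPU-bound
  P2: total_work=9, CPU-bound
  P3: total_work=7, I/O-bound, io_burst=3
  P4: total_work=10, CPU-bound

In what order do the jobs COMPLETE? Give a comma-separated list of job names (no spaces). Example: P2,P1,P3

Answer: P3,P1,P2,P4

Derivation:
t=0-2: P1@Q0 runs 2, rem=5, quantum used, demote→Q1. Q0=[P2,P3,P4] Q1=[P1] Q2=[]
t=2-4: P2@Q0 runs 2, rem=7, quantum used, demote→Q1. Q0=[P3,P4] Q1=[P1,P2] Q2=[]
t=4-6: P3@Q0 runs 2, rem=5, quantum used, demote→Q1. Q0=[P4] Q1=[P1,P2,P3] Q2=[]
t=6-8: P4@Q0 runs 2, rem=8, quantum used, demote→Q1. Q0=[] Q1=[P1,P2,P3,P4] Q2=[]
t=8-12: P1@Q1 runs 4, rem=1, quantum used, demote→Q2. Q0=[] Q1=[P2,P3,P4] Q2=[P1]
t=12-16: P2@Q1 runs 4, rem=3, quantum used, demote→Q2. Q0=[] Q1=[P3,P4] Q2=[P1,P2]
t=16-19: P3@Q1 runs 3, rem=2, I/O yield, promote→Q0. Q0=[P3] Q1=[P4] Q2=[P1,P2]
t=19-21: P3@Q0 runs 2, rem=0, completes. Q0=[] Q1=[P4] Q2=[P1,P2]
t=21-25: P4@Q1 runs 4, rem=4, quantum used, demote→Q2. Q0=[] Q1=[] Q2=[P1,P2,P4]
t=25-26: P1@Q2 runs 1, rem=0, completes. Q0=[] Q1=[] Q2=[P2,P4]
t=26-29: P2@Q2 runs 3, rem=0, completes. Q0=[] Q1=[] Q2=[P4]
t=29-33: P4@Q2 runs 4, rem=0, completes. Q0=[] Q1=[] Q2=[]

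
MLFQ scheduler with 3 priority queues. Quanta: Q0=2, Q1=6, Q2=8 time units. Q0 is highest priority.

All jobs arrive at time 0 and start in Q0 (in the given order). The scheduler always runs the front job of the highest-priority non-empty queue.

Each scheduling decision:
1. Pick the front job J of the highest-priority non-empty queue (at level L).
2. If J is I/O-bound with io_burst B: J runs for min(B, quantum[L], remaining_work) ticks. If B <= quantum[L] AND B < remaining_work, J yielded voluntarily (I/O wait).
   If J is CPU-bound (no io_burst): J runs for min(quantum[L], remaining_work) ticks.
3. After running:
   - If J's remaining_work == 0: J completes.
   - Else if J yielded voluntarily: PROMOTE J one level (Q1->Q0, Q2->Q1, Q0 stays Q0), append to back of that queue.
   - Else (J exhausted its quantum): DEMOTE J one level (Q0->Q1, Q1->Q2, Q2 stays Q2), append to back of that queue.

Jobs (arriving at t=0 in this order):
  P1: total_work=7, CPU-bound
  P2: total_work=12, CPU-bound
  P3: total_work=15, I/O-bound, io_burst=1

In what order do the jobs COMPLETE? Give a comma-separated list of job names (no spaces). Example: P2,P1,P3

Answer: P3,P1,P2

Derivation:
t=0-2: P1@Q0 runs 2, rem=5, quantum used, demote→Q1. Q0=[P2,P3] Q1=[P1] Q2=[]
t=2-4: P2@Q0 runs 2, rem=10, quantum used, demote→Q1. Q0=[P3] Q1=[P1,P2] Q2=[]
t=4-5: P3@Q0 runs 1, rem=14, I/O yield, promote→Q0. Q0=[P3] Q1=[P1,P2] Q2=[]
t=5-6: P3@Q0 runs 1, rem=13, I/O yield, promote→Q0. Q0=[P3] Q1=[P1,P2] Q2=[]
t=6-7: P3@Q0 runs 1, rem=12, I/O yield, promote→Q0. Q0=[P3] Q1=[P1,P2] Q2=[]
t=7-8: P3@Q0 runs 1, rem=11, I/O yield, promote→Q0. Q0=[P3] Q1=[P1,P2] Q2=[]
t=8-9: P3@Q0 runs 1, rem=10, I/O yield, promote→Q0. Q0=[P3] Q1=[P1,P2] Q2=[]
t=9-10: P3@Q0 runs 1, rem=9, I/O yield, promote→Q0. Q0=[P3] Q1=[P1,P2] Q2=[]
t=10-11: P3@Q0 runs 1, rem=8, I/O yield, promote→Q0. Q0=[P3] Q1=[P1,P2] Q2=[]
t=11-12: P3@Q0 runs 1, rem=7, I/O yield, promote→Q0. Q0=[P3] Q1=[P1,P2] Q2=[]
t=12-13: P3@Q0 runs 1, rem=6, I/O yield, promote→Q0. Q0=[P3] Q1=[P1,P2] Q2=[]
t=13-14: P3@Q0 runs 1, rem=5, I/O yield, promote→Q0. Q0=[P3] Q1=[P1,P2] Q2=[]
t=14-15: P3@Q0 runs 1, rem=4, I/O yield, promote→Q0. Q0=[P3] Q1=[P1,P2] Q2=[]
t=15-16: P3@Q0 runs 1, rem=3, I/O yield, promote→Q0. Q0=[P3] Q1=[P1,P2] Q2=[]
t=16-17: P3@Q0 runs 1, rem=2, I/O yield, promote→Q0. Q0=[P3] Q1=[P1,P2] Q2=[]
t=17-18: P3@Q0 runs 1, rem=1, I/O yield, promote→Q0. Q0=[P3] Q1=[P1,P2] Q2=[]
t=18-19: P3@Q0 runs 1, rem=0, completes. Q0=[] Q1=[P1,P2] Q2=[]
t=19-24: P1@Q1 runs 5, rem=0, completes. Q0=[] Q1=[P2] Q2=[]
t=24-30: P2@Q1 runs 6, rem=4, quantum used, demote→Q2. Q0=[] Q1=[] Q2=[P2]
t=30-34: P2@Q2 runs 4, rem=0, completes. Q0=[] Q1=[] Q2=[]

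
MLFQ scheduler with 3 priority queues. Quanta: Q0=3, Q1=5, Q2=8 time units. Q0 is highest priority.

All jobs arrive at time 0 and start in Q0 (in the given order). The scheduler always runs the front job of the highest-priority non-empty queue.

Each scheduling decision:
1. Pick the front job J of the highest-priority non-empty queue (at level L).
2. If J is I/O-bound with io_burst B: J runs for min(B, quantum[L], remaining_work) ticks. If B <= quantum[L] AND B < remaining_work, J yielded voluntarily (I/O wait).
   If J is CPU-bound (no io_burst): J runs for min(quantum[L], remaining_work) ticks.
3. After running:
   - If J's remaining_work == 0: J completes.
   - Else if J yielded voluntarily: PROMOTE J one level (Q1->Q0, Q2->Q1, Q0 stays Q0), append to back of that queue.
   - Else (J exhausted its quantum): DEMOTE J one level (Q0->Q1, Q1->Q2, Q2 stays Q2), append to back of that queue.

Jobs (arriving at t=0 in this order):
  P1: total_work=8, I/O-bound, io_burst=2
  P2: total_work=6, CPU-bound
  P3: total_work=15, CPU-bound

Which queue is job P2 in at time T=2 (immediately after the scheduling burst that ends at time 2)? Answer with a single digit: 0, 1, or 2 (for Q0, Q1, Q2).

t=0-2: P1@Q0 runs 2, rem=6, I/O yield, promote→Q0. Q0=[P2,P3,P1] Q1=[] Q2=[]
t=2-5: P2@Q0 runs 3, rem=3, quantum used, demote→Q1. Q0=[P3,P1] Q1=[P2] Q2=[]
t=5-8: P3@Q0 runs 3, rem=12, quantum used, demote→Q1. Q0=[P1] Q1=[P2,P3] Q2=[]
t=8-10: P1@Q0 runs 2, rem=4, I/O yield, promote→Q0. Q0=[P1] Q1=[P2,P3] Q2=[]
t=10-12: P1@Q0 runs 2, rem=2, I/O yield, promote→Q0. Q0=[P1] Q1=[P2,P3] Q2=[]
t=12-14: P1@Q0 runs 2, rem=0, completes. Q0=[] Q1=[P2,P3] Q2=[]
t=14-17: P2@Q1 runs 3, rem=0, completes. Q0=[] Q1=[P3] Q2=[]
t=17-22: P3@Q1 runs 5, rem=7, quantum used, demote→Q2. Q0=[] Q1=[] Q2=[P3]
t=22-29: P3@Q2 runs 7, rem=0, completes. Q0=[] Q1=[] Q2=[]

Answer: 0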